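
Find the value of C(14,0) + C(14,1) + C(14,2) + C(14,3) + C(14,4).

1471

1 + 14 + 91 + 364 + 1001 = 1471.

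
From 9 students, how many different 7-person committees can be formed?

This is C(9,7) = 36.

36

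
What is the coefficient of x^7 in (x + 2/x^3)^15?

420

General term: C(15,j)·(x)^j·(2/x^3)^(15-j), with x-exponent 1j − 3(15−j) = 4j − 45.
Set 4j − 45 = 7: j = 13.
C(15,13) = 105; 1^13 = 1; 2^2 = 4.
Coefficient = 105 · 1 · 4 = 420.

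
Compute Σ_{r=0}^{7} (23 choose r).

1 + 23 + 253 + 1771 + 8855 + 33649 + 100947 + 245157 = 390656.

390656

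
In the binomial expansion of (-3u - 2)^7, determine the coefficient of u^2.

The general term is C(7,j)·(-3u)^j·(-2)^(7-j); the u^2 term has j = 2.
C(7,2) = 21.
Coefficient = C(7,2) · (-3)^2 · (-2)^5 = 21 · 9 · (-32) = -6048.

-6048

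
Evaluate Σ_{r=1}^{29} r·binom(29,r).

Since r·C(29,r) = 29·C(28,r−1), the sum is 29·2^28 = 29·268435456 = 7784628224.

7784628224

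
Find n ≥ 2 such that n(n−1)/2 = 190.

20

n(n−1)/2 = 190 ⇒ n(n−1) = 380. Since 20·19 = 380, n = 20.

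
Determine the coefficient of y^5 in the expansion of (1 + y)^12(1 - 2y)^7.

Coefficient of y^5 = Σ_{j} C(12,j)·1^j·C(7,5-j)·(-2)^(5-j) for j from 0 to 5.
= (-672) + 6720 + (-18480) + 18480 + (-6930) + 792 = -90.

-90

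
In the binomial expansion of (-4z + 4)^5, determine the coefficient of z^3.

-10240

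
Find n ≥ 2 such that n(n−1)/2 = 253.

23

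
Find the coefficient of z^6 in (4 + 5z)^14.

3075072000000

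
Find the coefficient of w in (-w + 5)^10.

The general term is C(10,j)·(-w)^j·(5)^(10-j); the w^1 term has j = 1.
C(10,1) = 10.
Coefficient = C(10,1) · (-1)^1 · 5^9 = 10 · (-1) · 1953125 = -19531250.

-19531250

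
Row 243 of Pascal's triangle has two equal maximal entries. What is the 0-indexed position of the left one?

121

For odd n = 243, C(243,m) peaks at m = (n−1)/2 and (n+1)/2; the smaller is 121.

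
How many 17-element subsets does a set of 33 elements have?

1166803110

C(33,17) = C(33,16) by symmetry.
C(33,16) = (33·32·31·30·29·28·27·26·25·24·23·22·21·20·19·18) / 16! = 24412776311194951680000 / 20922789888000 = 1166803110.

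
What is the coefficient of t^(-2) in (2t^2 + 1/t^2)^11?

14784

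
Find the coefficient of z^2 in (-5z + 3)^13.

345436650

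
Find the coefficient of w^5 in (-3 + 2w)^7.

The general term is C(7,j)·(-3)^j·(2w)^(7-j); the w^5 term has j = 2.
C(7,2) = 21.
Coefficient = C(7,2) · (-3)^2 · 2^5 = 21 · 9 · 32 = 6048.

6048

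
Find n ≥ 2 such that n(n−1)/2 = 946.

n(n−1)/2 = 946 ⇒ n(n−1) = 1892. Since 44·43 = 1892, n = 44.

44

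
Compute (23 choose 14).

C(23,14) = C(23,9) by symmetry.
C(23,9) = (23·22·21·20·19·18·17·16·15) / 9! = 296541907200 / 362880 = 817190.

817190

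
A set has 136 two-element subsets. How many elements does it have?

n(n−1)/2 = 136 ⇒ n(n−1) = 272. Since 17·16 = 272, n = 17.

17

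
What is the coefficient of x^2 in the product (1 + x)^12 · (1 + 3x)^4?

264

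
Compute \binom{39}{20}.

C(39,20) = C(39,19) by symmetry.
C(39,19) = (39·38·37·36·35·34·33·32·31·30·29·28·27·26·25·24·23·22·21) / 19! = 8384177419658927035269120000 / 121645100408832000 = 68923264410.

68923264410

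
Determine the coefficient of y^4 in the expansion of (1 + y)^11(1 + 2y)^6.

7610

Coefficient of y^4 = Σ_{j} C(11,j)·1^j·C(6,4-j)·2^(4-j) for j from 0 to 4.
= 240 + 1760 + 3300 + 1980 + 330 = 7610.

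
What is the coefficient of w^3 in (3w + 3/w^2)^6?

General term: C(6,j)·(3w)^j·(3/w^2)^(6-j), with w-exponent 1j − 2(6−j) = 3j − 12.
Set 3j − 12 = 3: j = 5.
C(6,5) = 6; 3^5 = 243; 3^1 = 3.
Coefficient = 6 · 243 · 3 = 4374.

4374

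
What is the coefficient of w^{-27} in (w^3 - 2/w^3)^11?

General term: C(11,j)·(w^3)^j·(-2/w^3)^(11-j), with w-exponent 3j − 3(11−j) = 6j − 33.
Set 6j − 33 = -27: j = 1.
C(11,1) = 11; 1^1 = 1; (-2)^10 = 1024.
Coefficient = 11 · 1 · 1024 = 11264.

11264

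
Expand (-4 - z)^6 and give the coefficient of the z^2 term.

3840

The general term is C(6,j)·(-4)^j·(-z)^(6-j); the z^2 term has j = 4.
C(6,4) = 15.
Coefficient = C(6,4) · (-4)^4 = 15 · 256 = 3840.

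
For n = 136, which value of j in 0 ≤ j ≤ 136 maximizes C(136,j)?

68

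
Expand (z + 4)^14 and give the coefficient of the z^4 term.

The general term is C(14,j)·(z)^j·(4)^(14-j); the z^4 term has j = 4.
C(14,4) = 1001.
Coefficient = C(14,4) · 4^10 = 1001 · 1048576 = 1049624576.

1049624576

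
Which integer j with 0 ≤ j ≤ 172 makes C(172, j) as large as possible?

86

C(172,j) is maximized at j = 172/2 = 86.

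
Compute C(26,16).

5311735

C(26,16) = C(26,10) by symmetry.
C(26,10) = (26·25·24·23·22·21·20·19·18·17) / 10! = 19275223968000 / 3628800 = 5311735.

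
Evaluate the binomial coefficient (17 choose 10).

19448

C(17,10) = C(17,7) by symmetry.
C(17,7) = (17·16·15·14·13·12·11) / 7! = 98017920 / 5040 = 19448.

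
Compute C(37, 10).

348330136

C(37,10) = (37·36·35·34·33·32·31·30·29·28) / 10! = 1264020397516800 / 3628800 = 348330136.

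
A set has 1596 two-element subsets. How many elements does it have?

57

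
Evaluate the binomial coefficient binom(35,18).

4537567650

C(35,18) = C(35,17) by symmetry.
C(35,17) = (35·34·33·32·31·30·29·28·27·26·25·24·23·22·21·20·19) / 17! = 1613955767240110694400000 / 355687428096000 = 4537567650.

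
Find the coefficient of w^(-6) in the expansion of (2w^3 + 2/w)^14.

1490944

General term: C(14,j)·(2w^3)^j·(2/w)^(14-j), with w-exponent 3j − 1(14−j) = 4j − 14.
Set 4j − 14 = -6: j = 2.
C(14,2) = 91; 2^2 = 4; 2^12 = 4096.
Coefficient = 91 · 4 · 4096 = 1490944.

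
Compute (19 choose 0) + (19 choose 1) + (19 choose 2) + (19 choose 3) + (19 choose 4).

1 + 19 + 171 + 969 + 3876 = 5036.

5036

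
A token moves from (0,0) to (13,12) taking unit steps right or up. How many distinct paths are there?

5200300

Each path is a sequence of 25 steps with 13 rights: C(25,13) = 5200300.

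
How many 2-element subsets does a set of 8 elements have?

28

C(8,2) = (8·7) / 2! = 56 / 2 = 28.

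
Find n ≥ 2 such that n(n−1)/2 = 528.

n(n−1)/2 = 528 ⇒ n(n−1) = 1056. Since 33·32 = 1056, n = 33.

33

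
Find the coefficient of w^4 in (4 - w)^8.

The general term is C(8,j)·(4)^j·(-w)^(8-j); the w^4 term has j = 4.
C(8,4) = 70.
Coefficient = C(8,4) · 4^4 = 70 · 256 = 17920.

17920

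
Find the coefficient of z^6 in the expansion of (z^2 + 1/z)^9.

126

General term: C(9,j)·(z^2)^j·(1/z)^(9-j), with z-exponent 2j − 1(9−j) = 3j − 9.
Set 3j − 9 = 6: j = 5.
C(9,5) = 126; 1^5 = 1; 1^4 = 1.
Coefficient = 126 · 1 · 1 = 126.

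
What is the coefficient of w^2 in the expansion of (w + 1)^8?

28

The general term is C(8,j)·(w)^j·(1)^(8-j); the w^2 term has j = 2.
C(8,2) = 28.
Coefficient = C(8,2) = 28.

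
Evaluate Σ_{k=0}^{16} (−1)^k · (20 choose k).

The partial alternating sum Σ_{k=0}^{16} (−1)^k C(20,k) = (−1)^16 C(19,16) = 969.

969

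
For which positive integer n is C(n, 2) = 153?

18

n(n−1)/2 = 153 ⇒ n(n−1) = 306. Since 18·17 = 306, n = 18.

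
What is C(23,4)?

C(23,4) = (23·22·21·20) / 4! = 212520 / 24 = 8855.

8855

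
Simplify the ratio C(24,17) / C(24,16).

8/17

C(n,k+1)/C(n,k) = (n−k)/(k+1) = (24−16)/(16+1) = 8/17.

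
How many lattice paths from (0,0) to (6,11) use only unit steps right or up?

Each path is a sequence of 17 steps with 6 rights: C(17,6) = 12376.

12376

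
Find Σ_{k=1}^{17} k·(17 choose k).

Since k·C(17,k) = 17·C(16,k−1), the sum is 17·2^16 = 17·65536 = 1114112.

1114112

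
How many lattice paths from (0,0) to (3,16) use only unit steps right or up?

969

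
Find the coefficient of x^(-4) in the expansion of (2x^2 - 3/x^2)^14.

1260971712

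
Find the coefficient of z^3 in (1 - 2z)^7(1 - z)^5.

-850

Coefficient of z^3 = Σ_{j} C(7,j)·(-2)^j·C(5,3-j)·(-1)^(3-j) for j from 0 to 3.
= (-10) + (-140) + (-420) + (-280) = -850.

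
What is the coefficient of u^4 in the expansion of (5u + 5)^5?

15625

The general term is C(5,j)·(5u)^j·(5)^(5-j); the u^4 term has j = 4.
C(5,4) = 5.
Coefficient = C(5,4) · 5^4 · 5^1 = 5 · 625 · 5 = 15625.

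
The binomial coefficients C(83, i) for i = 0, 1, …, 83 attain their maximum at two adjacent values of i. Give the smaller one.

41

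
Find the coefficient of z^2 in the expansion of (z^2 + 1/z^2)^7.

35

General term: C(7,j)·(z^2)^j·(1/z^2)^(7-j), with z-exponent 2j − 2(7−j) = 4j − 14.
Set 4j − 14 = 2: j = 4.
C(7,4) = 35; 1^4 = 1; 1^3 = 1.
Coefficient = 35 · 1 · 1 = 35.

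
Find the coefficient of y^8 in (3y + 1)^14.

19702683

The general term is C(14,j)·(3y)^j·(1)^(14-j); the y^8 term has j = 8.
C(14,8) = 3003.
Coefficient = C(14,8) · 3^8 = 3003 · 6561 = 19702683.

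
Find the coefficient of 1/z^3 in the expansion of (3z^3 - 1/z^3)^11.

General term: C(11,j)·(3z^3)^j·(-1/z^3)^(11-j), with z-exponent 3j − 3(11−j) = 6j − 33.
Set 6j − 33 = -3: j = 5.
C(11,5) = 462; 3^5 = 243; (-1)^6 = 1.
Coefficient = 462 · 243 · 1 = 112266.

112266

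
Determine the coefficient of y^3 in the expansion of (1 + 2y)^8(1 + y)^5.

1178

Coefficient of y^3 = Σ_{j} C(8,j)·2^j·C(5,3-j)·1^(3-j) for j from 0 to 3.
= 10 + 160 + 560 + 448 = 1178.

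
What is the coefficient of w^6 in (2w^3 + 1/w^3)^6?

240

General term: C(6,j)·(2w^3)^j·(1/w^3)^(6-j), with w-exponent 3j − 3(6−j) = 6j − 18.
Set 6j − 18 = 6: j = 4.
C(6,4) = 15; 2^4 = 16; 1^2 = 1.
Coefficient = 15 · 16 · 1 = 240.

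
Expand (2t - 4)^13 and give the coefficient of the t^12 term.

-212992

The general term is C(13,j)·(2t)^j·(-4)^(13-j); the t^12 term has j = 12.
C(13,12) = 13.
Coefficient = C(13,12) · 2^12 · (-4)^1 = 13 · 4096 · (-4) = -212992.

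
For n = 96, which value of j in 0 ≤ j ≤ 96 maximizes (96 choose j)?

C(96,j) is maximized at j = 96/2 = 48.

48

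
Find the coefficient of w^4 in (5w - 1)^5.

The general term is C(5,j)·(5w)^j·(-1)^(5-j); the w^4 term has j = 4.
C(5,4) = 5.
Coefficient = C(5,4) · 5^4 · (-1)^1 = 5 · 625 · (-1) = -3125.

-3125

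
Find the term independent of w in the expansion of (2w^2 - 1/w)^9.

General term: C(9,j)·(2w^2)^j·(-1/w)^(9-j), with w-exponent 2j − 1(9−j) = 3j − 9.
Set 3j − 9 = 0: j = 3.
C(9,3) = 84; 2^3 = 8; (-1)^6 = 1.
Coefficient = 84 · 8 · 1 = 672.

672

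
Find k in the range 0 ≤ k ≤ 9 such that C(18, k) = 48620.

9

C(18,k) increases on 0 ≤ k ≤ 9. C(18,8) = 43758 and C(18,9) = 48620, so k = 9.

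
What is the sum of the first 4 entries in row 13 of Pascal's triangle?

378

1 + 13 + 78 + 286 = 378.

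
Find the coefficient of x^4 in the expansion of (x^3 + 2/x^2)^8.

1120

General term: C(8,j)·(x^3)^j·(2/x^2)^(8-j), with x-exponent 3j − 2(8−j) = 5j − 16.
Set 5j − 16 = 4: j = 4.
C(8,4) = 70; 1^4 = 1; 2^4 = 16.
Coefficient = 70 · 1 · 16 = 1120.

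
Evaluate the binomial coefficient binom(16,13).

560

C(16,13) = C(16,3) by symmetry.
C(16,3) = (16·15·14) / 3! = 3360 / 6 = 560.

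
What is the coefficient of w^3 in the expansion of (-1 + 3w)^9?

2268

The general term is C(9,j)·(-1)^j·(3w)^(9-j); the w^3 term has j = 6.
C(9,6) = 84.
Coefficient = C(9,6) · 3^3 = 84 · 27 = 2268.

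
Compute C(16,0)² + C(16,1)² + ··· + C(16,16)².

601080390

Σ C(16,r)² is the coefficient of x^16 in (1+x)^16(1+x)^16 = (1+x)^32, i.e. C(32,16) = 601080390.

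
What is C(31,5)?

C(31,5) = (31·30·29·28·27) / 5! = 20389320 / 120 = 169911.

169911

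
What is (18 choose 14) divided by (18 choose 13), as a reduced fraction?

C(n,k+1)/C(n,k) = (n−k)/(k+1) = (18−13)/(13+1) = 5/14.

5/14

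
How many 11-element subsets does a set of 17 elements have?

C(17,11) = C(17,6) by symmetry.
C(17,6) = (17·16·15·14·13·12) / 6! = 8910720 / 720 = 12376.

12376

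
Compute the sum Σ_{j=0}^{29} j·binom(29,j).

Differentiating (1+x)^29 and setting x=1: Σ j·C(29,j) = 29·2^28 = 7784628224.

7784628224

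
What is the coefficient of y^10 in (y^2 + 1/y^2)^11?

165

General term: C(11,j)·(y^2)^j·(1/y^2)^(11-j), with y-exponent 2j − 2(11−j) = 4j − 22.
Set 4j − 22 = 10: j = 8.
C(11,8) = 165; 1^8 = 1; 1^3 = 1.
Coefficient = 165 · 1 · 1 = 165.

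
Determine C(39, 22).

51021117810

C(39,22) = C(39,17) by symmetry.
C(39,17) = (39·38·37·36·35·34·33·32·31·30·29·28·27·26·25·24·23) / 17! = 18147570172421919989760000 / 355687428096000 = 51021117810.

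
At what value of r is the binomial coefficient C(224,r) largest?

C(224,r) is maximized at r = 224/2 = 112.

112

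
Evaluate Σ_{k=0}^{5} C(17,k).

9402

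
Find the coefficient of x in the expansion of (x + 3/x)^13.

1250964

General term: C(13,j)·(x)^j·(3/x)^(13-j), with x-exponent 1j − 1(13−j) = 2j − 13.
Set 2j − 13 = 1: j = 7.
C(13,7) = 1716; 1^7 = 1; 3^6 = 729.
Coefficient = 1716 · 1 · 729 = 1250964.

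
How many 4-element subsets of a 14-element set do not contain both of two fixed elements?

All 4-subsets: C(14,4) = 1001. Those containing both fixed elements: C(12,2) = 66.
1001 − 66 = 935.

935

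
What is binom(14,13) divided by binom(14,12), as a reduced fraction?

2/13

C(n,k+1)/C(n,k) = (n−k)/(k+1) = (14−12)/(12+1) = 2/13.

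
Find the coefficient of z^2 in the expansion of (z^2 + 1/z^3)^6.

15

General term: C(6,j)·(z^2)^j·(1/z^3)^(6-j), with z-exponent 2j − 3(6−j) = 5j − 18.
Set 5j − 18 = 2: j = 4.
C(6,4) = 15; 1^4 = 1; 1^2 = 1.
Coefficient = 15 · 1 · 1 = 15.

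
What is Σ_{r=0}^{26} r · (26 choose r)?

872415232

Since r·C(26,r) = 26·C(25,r−1), the sum is 26·2^25 = 26·33554432 = 872415232.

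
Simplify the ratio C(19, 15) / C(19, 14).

C(n,k+1)/C(n,k) = (n−k)/(k+1) = (19−14)/(14+1) = 5/15 = 1/3.

1/3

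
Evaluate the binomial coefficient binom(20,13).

C(20,13) = C(20,7) by symmetry.
C(20,7) = (20·19·18·17·16·15·14) / 7! = 390700800 / 5040 = 77520.

77520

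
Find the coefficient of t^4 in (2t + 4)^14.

The general term is C(14,j)·(2t)^j·(4)^(14-j); the t^4 term has j = 4.
C(14,4) = 1001.
Coefficient = C(14,4) · 2^4 · 4^10 = 1001 · 16 · 1048576 = 16793993216.

16793993216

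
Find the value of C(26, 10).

5311735

C(26,10) = (26·25·24·23·22·21·20·19·18·17) / 10! = 19275223968000 / 3628800 = 5311735.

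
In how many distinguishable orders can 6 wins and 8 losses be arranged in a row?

3003

Choose positions for the wins: C(14,6) = 3003.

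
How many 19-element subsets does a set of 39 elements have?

68923264410

C(39,19) = (39·38·37·36·35·34·33·32·31·30·29·28·27·26·25·24·23·22·21) / 19! = 8384177419658927035269120000 / 121645100408832000 = 68923264410.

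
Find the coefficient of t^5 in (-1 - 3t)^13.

The general term is C(13,j)·(-1)^j·(-3t)^(13-j); the t^5 term has j = 8.
C(13,8) = 1287.
Coefficient = C(13,8) · (-3)^5 = 1287 · (-243) = -312741.

-312741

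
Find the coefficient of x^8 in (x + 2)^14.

The general term is C(14,j)·(x)^j·(2)^(14-j); the x^8 term has j = 8.
C(14,8) = 3003.
Coefficient = C(14,8) · 2^6 = 3003 · 64 = 192192.

192192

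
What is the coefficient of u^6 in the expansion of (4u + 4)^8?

The general term is C(8,j)·(4u)^j·(4)^(8-j); the u^6 term has j = 6.
C(8,6) = 28.
Coefficient = C(8,6) · 4^6 · 4^2 = 28 · 4096 · 16 = 1835008.

1835008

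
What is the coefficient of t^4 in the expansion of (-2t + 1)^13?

The general term is C(13,j)·(-2t)^j·(1)^(13-j); the t^4 term has j = 4.
C(13,4) = 715.
Coefficient = C(13,4) · (-2)^4 = 715 · 16 = 11440.

11440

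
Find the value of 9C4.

126

C(9,4) = (9·8·7·6) / 4! = 3024 / 24 = 126.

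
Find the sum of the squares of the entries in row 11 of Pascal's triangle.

705432

Σ C(11,j)² is the coefficient of x^11 in (1+x)^11(1+x)^11 = (1+x)^22, i.e. C(22,11) = 705432.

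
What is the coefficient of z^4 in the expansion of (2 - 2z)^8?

17920

The general term is C(8,j)·(2)^j·(-2z)^(8-j); the z^4 term has j = 4.
C(8,4) = 70.
Coefficient = C(8,4) · 2^4 · (-2)^4 = 70 · 16 · 16 = 17920.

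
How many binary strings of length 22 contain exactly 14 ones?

Choose the 14 positions: C(22,14) = 319770.

319770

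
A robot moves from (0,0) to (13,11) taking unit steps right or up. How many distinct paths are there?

2496144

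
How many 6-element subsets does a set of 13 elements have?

1716

C(13,6) = (13·12·11·10·9·8) / 6! = 1235520 / 720 = 1716.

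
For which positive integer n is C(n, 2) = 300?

25

n(n−1)/2 = 300 ⇒ n(n−1) = 600. Since 25·24 = 600, n = 25.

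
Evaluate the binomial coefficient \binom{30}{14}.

C(30,14) = (30·29·28·27·26·25·24·23·22·21·20·19·18·17) / 14! = 12677700308232960000 / 87178291200 = 145422675.

145422675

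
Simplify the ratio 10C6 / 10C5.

5/6

C(n,k+1)/C(n,k) = (n−k)/(k+1) = (10−5)/(5+1) = 5/6.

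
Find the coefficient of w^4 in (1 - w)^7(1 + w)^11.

-20

Coefficient of w^4 = Σ_{j} C(7,j)·(-1)^j·C(11,4-j)·1^(4-j) for j from 0 to 4.
= 330 + (-1155) + 1155 + (-385) + 35 = -20.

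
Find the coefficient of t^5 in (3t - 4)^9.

The general term is C(9,j)·(3t)^j·(-4)^(9-j); the t^5 term has j = 5.
C(9,5) = 126.
Coefficient = C(9,5) · 3^5 · (-4)^4 = 126 · 243 · 256 = 7838208.

7838208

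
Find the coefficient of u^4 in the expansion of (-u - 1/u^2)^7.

-7

General term: C(7,j)·(-u)^j·(-1/u^2)^(7-j), with u-exponent 1j − 2(7−j) = 3j − 14.
Set 3j − 14 = 4: j = 6.
C(7,6) = 7; (-1)^6 = 1; (-1)^1 = -1.
Coefficient = 7 · 1 · (-1) = -7.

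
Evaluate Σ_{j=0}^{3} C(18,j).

1 + 18 + 153 + 816 = 988.

988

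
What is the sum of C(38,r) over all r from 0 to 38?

274877906944

Setting x = 1 in (1+x)^38 gives Σ C(38,r) = 2^38 = 274877906944.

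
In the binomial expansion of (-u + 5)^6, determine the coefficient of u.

-18750

The general term is C(6,j)·(-u)^j·(5)^(6-j); the u^1 term has j = 1.
C(6,1) = 6.
Coefficient = C(6,1) · (-1)^1 · 5^5 = 6 · (-1) · 3125 = -18750.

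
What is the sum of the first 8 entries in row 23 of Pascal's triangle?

390656

1 + 23 + 253 + 1771 + 8855 + 33649 + 100947 + 245157 = 390656.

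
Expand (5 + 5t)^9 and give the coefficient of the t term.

The general term is C(9,j)·(5)^j·(5t)^(9-j); the t^1 term has j = 8.
C(9,8) = 9.
Coefficient = C(9,8) · 5^8 · 5^1 = 9 · 390625 · 5 = 17578125.

17578125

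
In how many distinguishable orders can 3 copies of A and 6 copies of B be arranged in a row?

84

Choose positions for the A's: C(9,3) = 84.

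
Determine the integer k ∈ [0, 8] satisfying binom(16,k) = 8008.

6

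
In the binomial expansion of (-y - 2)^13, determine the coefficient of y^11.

-312

The general term is C(13,j)·(-y)^j·(-2)^(13-j); the y^11 term has j = 11.
C(13,11) = 78.
Coefficient = C(13,11) · (-1)^11 · (-2)^2 = 78 · (-1) · 4 = -312.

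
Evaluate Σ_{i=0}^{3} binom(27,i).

1 + 27 + 351 + 2925 = 3304.

3304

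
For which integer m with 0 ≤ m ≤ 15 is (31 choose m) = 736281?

6

C(31,m) increases on 0 ≤ m ≤ 15. C(31,5) = 169911 and C(31,6) = 736281, so m = 6.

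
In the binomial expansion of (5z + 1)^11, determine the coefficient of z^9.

The general term is C(11,j)·(5z)^j·(1)^(11-j); the z^9 term has j = 9.
C(11,9) = 55.
Coefficient = C(11,9) · 5^9 = 55 · 1953125 = 107421875.

107421875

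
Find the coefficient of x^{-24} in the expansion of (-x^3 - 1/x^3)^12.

66

General term: C(12,j)·(-x^3)^j·(-1/x^3)^(12-j), with x-exponent 3j − 3(12−j) = 6j − 36.
Set 6j − 36 = -24: j = 2.
C(12,2) = 66; (-1)^2 = 1; (-1)^10 = 1.
Coefficient = 66 · 1 · 1 = 66.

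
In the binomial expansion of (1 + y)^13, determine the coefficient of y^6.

1716

The general term is C(13,j)·(1)^j·(y)^(13-j); the y^6 term has j = 7.
C(13,7) = 1716.
Coefficient = C(13,7) = 1716.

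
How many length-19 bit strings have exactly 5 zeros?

11628

Choose the 5 positions: C(19,5) = 11628.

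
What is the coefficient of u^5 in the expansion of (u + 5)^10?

The general term is C(10,j)·(u)^j·(5)^(10-j); the u^5 term has j = 5.
C(10,5) = 252.
Coefficient = C(10,5) · 5^5 = 252 · 3125 = 787500.

787500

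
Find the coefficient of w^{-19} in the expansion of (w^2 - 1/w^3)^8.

-8

General term: C(8,j)·(w^2)^j·(-1/w^3)^(8-j), with w-exponent 2j − 3(8−j) = 5j − 24.
Set 5j − 24 = -19: j = 1.
C(8,1) = 8; 1^1 = 1; (-1)^7 = -1.
Coefficient = 8 · 1 · (-1) = -8.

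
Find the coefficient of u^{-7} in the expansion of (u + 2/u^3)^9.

General term: C(9,j)·(u)^j·(2/u^3)^(9-j), with u-exponent 1j − 3(9−j) = 4j − 27.
Set 4j − 27 = -7: j = 5.
C(9,5) = 126; 1^5 = 1; 2^4 = 16.
Coefficient = 126 · 1 · 16 = 2016.

2016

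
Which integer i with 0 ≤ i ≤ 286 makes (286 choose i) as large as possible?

143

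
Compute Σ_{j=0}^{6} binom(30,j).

768212

1 + 30 + 435 + 4060 + 27405 + 142506 + 593775 = 768212.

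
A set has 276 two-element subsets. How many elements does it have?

n(n−1)/2 = 276 ⇒ n(n−1) = 552. Since 24·23 = 552, n = 24.

24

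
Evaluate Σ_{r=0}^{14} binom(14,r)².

40116600

Σ C(14,r)² is the coefficient of x^14 in (1+x)^14(1+x)^14 = (1+x)^28, i.e. C(28,14) = 40116600.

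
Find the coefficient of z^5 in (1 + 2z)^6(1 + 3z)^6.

74550

Coefficient of z^5 = Σ_{j} C(6,j)·2^j·C(6,5-j)·3^(5-j) for j from 0 to 5.
= 1458 + 14580 + 32400 + 21600 + 4320 + 192 = 74550.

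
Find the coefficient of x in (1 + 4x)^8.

32

The general term is C(8,j)·(1)^j·(4x)^(8-j); the x^1 term has j = 7.
C(8,7) = 8.
Coefficient = C(8,7) · 4^1 = 8 · 4 = 32.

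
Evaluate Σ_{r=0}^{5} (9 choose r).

382

1 + 9 + 36 + 84 + 126 + 126 = 382.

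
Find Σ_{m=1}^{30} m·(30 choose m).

Since m·C(30,m) = 30·C(29,m−1), the sum is 30·2^29 = 30·536870912 = 16106127360.

16106127360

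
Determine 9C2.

36

C(9,2) = (9·8) / 2! = 72 / 2 = 36.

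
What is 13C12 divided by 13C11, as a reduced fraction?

C(n,k+1)/C(n,k) = (n−k)/(k+1) = (13−11)/(11+1) = 2/12 = 1/6.

1/6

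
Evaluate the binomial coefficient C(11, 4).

C(11,4) = (11·10·9·8) / 4! = 7920 / 24 = 330.

330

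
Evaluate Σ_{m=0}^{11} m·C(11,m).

11264

Since m·C(11,m) = 11·C(10,m−1), the sum is 11·2^10 = 11·1024 = 11264.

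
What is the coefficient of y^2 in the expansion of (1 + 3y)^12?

The general term is C(12,j)·(1)^j·(3y)^(12-j); the y^2 term has j = 10.
C(12,10) = 66.
Coefficient = C(12,10) · 3^2 = 66 · 9 = 594.

594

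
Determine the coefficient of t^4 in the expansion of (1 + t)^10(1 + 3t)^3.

Coefficient of t^4 = Σ_{j} C(10,j)·1^j·C(3,4-j)·3^(4-j) for j from 1 to 4.
= 270 + 1215 + 1080 + 210 = 2775.

2775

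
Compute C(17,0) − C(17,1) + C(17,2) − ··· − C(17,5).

-4368

The partial alternating sum Σ_{k=0}^{5} (−1)^k C(17,k) = (−1)^5 C(16,5) = -4368.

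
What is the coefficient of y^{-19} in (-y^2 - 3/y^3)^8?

17496

General term: C(8,j)·(-y^2)^j·(-3/y^3)^(8-j), with y-exponent 2j − 3(8−j) = 5j − 24.
Set 5j − 24 = -19: j = 1.
C(8,1) = 8; (-1)^1 = -1; (-3)^7 = -2187.
Coefficient = 8 · (-1) · (-2187) = 17496.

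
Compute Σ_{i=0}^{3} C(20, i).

1 + 20 + 190 + 1140 = 1351.

1351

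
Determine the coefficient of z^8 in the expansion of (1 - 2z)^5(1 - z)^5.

Coefficient of z^8 = Σ_{j} C(5,j)·(-2)^j·C(5,8-j)·(-1)^(8-j) for j from 3 to 5.
= 80 + 400 + 320 = 800.

800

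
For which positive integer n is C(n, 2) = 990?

n(n−1)/2 = 990 ⇒ n(n−1) = 1980. Since 45·44 = 1980, n = 45.

45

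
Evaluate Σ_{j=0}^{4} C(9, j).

256

1 + 9 + 36 + 84 + 126 = 256.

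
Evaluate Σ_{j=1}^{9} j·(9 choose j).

2304

Differentiating (1+x)^9 and setting x=1: Σ j·C(9,j) = 9·2^8 = 2304.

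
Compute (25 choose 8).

C(25,8) = (25·24·23·22·21·20·19·18) / 8! = 43609104000 / 40320 = 1081575.

1081575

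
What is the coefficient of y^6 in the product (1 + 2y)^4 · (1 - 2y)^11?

Coefficient of y^6 = Σ_{j} C(4,j)·2^j·C(11,6-j)·(-2)^(6-j) for j from 0 to 4.
= 29568 + (-118272) + 126720 + (-42240) + 3520 = -704.

-704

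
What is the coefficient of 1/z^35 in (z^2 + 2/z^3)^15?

General term: C(15,j)·(z^2)^j·(2/z^3)^(15-j), with z-exponent 2j − 3(15−j) = 5j − 45.
Set 5j − 45 = -35: j = 2.
C(15,2) = 105; 1^2 = 1; 2^13 = 8192.
Coefficient = 105 · 1 · 8192 = 860160.

860160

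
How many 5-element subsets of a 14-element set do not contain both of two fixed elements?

All 5-subsets: C(14,5) = 2002. Those containing both fixed elements: C(12,3) = 220.
2002 − 220 = 1782.

1782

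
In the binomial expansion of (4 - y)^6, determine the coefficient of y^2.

3840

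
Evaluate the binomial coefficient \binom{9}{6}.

84

C(9,6) = C(9,3) by symmetry.
C(9,3) = (9·8·7) / 3! = 504 / 6 = 84.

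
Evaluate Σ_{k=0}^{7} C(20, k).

137980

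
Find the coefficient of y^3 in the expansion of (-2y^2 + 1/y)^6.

-160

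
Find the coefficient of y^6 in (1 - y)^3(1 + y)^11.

-99

Coefficient of y^6 = Σ_{j} C(3,j)·(-1)^j·C(11,6-j)·1^(6-j) for j from 0 to 3.
= 462 + (-1386) + 990 + (-165) = -99.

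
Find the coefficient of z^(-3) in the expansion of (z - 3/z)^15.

General term: C(15,j)·(z)^j·(-3/z)^(15-j), with z-exponent 1j − 1(15−j) = 2j − 15.
Set 2j − 15 = -3: j = 6.
C(15,6) = 5005; 1^6 = 1; (-3)^9 = -19683.
Coefficient = 5005 · 1 · (-19683) = -98513415.

-98513415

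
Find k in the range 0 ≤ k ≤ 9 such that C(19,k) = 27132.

6

C(19,k) increases on 0 ≤ k ≤ 9. C(19,5) = 11628 and C(19,6) = 27132, so k = 6.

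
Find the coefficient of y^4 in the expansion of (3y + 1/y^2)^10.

General term: C(10,j)·(3y)^j·(1/y^2)^(10-j), with y-exponent 1j − 2(10−j) = 3j − 20.
Set 3j − 20 = 4: j = 8.
C(10,8) = 45; 3^8 = 6561; 1^2 = 1.
Coefficient = 45 · 6561 · 1 = 295245.

295245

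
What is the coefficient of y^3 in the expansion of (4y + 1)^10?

The general term is C(10,j)·(4y)^j·(1)^(10-j); the y^3 term has j = 3.
C(10,3) = 120.
Coefficient = C(10,3) · 4^3 = 120 · 64 = 7680.

7680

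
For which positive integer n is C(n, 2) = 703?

38

n(n−1)/2 = 703 ⇒ n(n−1) = 1406. Since 38·37 = 1406, n = 38.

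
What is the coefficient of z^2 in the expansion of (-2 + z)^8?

The general term is C(8,j)·(-2)^j·(z)^(8-j); the z^2 term has j = 6.
C(8,6) = 28.
Coefficient = C(8,6) · (-2)^6 = 28 · 64 = 1792.

1792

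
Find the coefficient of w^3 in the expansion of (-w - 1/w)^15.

General term: C(15,j)·(-w)^j·(-1/w)^(15-j), with w-exponent 1j − 1(15−j) = 2j − 15.
Set 2j − 15 = 3: j = 9.
C(15,9) = 5005; (-1)^9 = -1; (-1)^6 = 1.
Coefficient = 5005 · (-1) · 1 = -5005.

-5005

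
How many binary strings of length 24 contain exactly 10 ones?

Choose the 10 positions: C(24,10) = 1961256.

1961256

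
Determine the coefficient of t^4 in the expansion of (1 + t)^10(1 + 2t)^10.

23670

Coefficient of t^4 = Σ_{j} C(10,j)·1^j·C(10,4-j)·2^(4-j) for j from 0 to 4.
= 3360 + 9600 + 8100 + 2400 + 210 = 23670.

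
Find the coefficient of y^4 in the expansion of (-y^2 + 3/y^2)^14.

General term: C(14,j)·(-y^2)^j·(3/y^2)^(14-j), with y-exponent 2j − 2(14−j) = 4j − 28.
Set 4j − 28 = 4: j = 8.
C(14,8) = 3003; (-1)^8 = 1; 3^6 = 729.
Coefficient = 3003 · 1 · 729 = 2189187.

2189187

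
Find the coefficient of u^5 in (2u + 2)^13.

10543104

The general term is C(13,j)·(2u)^j·(2)^(13-j); the u^5 term has j = 5.
C(13,5) = 1287.
Coefficient = C(13,5) · 2^5 · 2^8 = 1287 · 32 · 256 = 10543104.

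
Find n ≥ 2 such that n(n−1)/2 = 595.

n(n−1)/2 = 595 ⇒ n(n−1) = 1190. Since 35·34 = 1190, n = 35.

35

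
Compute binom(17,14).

680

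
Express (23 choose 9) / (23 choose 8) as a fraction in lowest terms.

5/3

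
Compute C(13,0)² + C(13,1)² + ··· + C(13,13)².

10400600

Σ C(13,r)² is the coefficient of x^13 in (1+x)^13(1+x)^13 = (1+x)^26, i.e. C(26,13) = 10400600.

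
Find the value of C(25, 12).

5200300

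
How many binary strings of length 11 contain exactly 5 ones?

Choose the 5 positions: C(11,5) = 462.

462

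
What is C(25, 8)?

1081575

C(25,8) = (25·24·23·22·21·20·19·18) / 8! = 43609104000 / 40320 = 1081575.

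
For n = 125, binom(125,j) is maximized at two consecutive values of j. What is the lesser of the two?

62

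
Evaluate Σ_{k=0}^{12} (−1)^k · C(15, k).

91

The partial alternating sum Σ_{k=0}^{12} (−1)^k C(15,k) = (−1)^12 C(14,12) = 91.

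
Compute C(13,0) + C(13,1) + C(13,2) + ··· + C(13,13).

8192

The entries of row 13 sum to 2^13 = 8192.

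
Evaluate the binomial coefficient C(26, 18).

1562275

C(26,18) = C(26,8) by symmetry.
C(26,8) = (26·25·24·23·22·21·20·19) / 8! = 62990928000 / 40320 = 1562275.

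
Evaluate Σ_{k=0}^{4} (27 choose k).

1 + 27 + 351 + 2925 + 17550 = 20854.

20854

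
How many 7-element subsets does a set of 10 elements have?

120

C(10,7) = C(10,3) by symmetry.
C(10,3) = (10·9·8) / 3! = 720 / 6 = 120.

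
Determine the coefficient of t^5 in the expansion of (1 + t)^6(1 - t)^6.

Coefficient of t^5 = Σ_{j} C(6,j)·1^j·C(6,5-j)·(-1)^(5-j) for j from 0 to 5.
= (-6) + 90 + (-300) + 300 + (-90) + 6 = 0.

0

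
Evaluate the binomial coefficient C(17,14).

680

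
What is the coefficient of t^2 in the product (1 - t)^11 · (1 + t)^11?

-11

Coefficient of t^2 = Σ_{j} C(11,j)·(-1)^j·C(11,2-j)·1^(2-j) for j from 0 to 2.
= 55 + (-121) + 55 = -11.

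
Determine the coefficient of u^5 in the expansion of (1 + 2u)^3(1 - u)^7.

Coefficient of u^5 = Σ_{j} C(3,j)·2^j·C(7,5-j)·(-1)^(5-j) for j from 0 to 3.
= (-21) + 210 + (-420) + 168 = -63.

-63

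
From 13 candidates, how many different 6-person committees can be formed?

1716

This is C(13,6) = 1716.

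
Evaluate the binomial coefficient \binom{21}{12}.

293930

C(21,12) = C(21,9) by symmetry.
C(21,9) = (21·20·19·18·17·16·15·14·13) / 9! = 106661318400 / 362880 = 293930.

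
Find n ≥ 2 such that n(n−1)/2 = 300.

25

n(n−1)/2 = 300 ⇒ n(n−1) = 600. Since 25·24 = 600, n = 25.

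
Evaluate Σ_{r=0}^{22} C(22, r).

4194304

The entries of row 22 sum to 2^22 = 4194304.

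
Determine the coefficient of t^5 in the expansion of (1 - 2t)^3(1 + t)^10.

72

Coefficient of t^5 = Σ_{j} C(3,j)·(-2)^j·C(10,5-j)·1^(5-j) for j from 0 to 3.
= 252 + (-1260) + 1440 + (-360) = 72.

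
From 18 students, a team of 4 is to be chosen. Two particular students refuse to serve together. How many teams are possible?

2940

All 4-subsets: C(18,4) = 3060. Those containing both fixed elements: C(16,2) = 120.
3060 − 120 = 2940.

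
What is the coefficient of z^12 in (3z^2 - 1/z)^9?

General term: C(9,j)·(3z^2)^j·(-1/z)^(9-j), with z-exponent 2j − 1(9−j) = 3j − 9.
Set 3j − 9 = 12: j = 7.
C(9,7) = 36; 3^7 = 2187; (-1)^2 = 1.
Coefficient = 36 · 2187 · 1 = 78732.

78732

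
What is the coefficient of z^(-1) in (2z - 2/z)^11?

946176

General term: C(11,j)·(2z)^j·(-2/z)^(11-j), with z-exponent 1j − 1(11−j) = 2j − 11.
Set 2j − 11 = -1: j = 5.
C(11,5) = 462; 2^5 = 32; (-2)^6 = 64.
Coefficient = 462 · 32 · 64 = 946176.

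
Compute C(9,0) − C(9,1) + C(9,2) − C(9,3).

The partial alternating sum Σ_{k=0}^{3} (−1)^k C(9,k) = (−1)^3 C(8,3) = -56.

-56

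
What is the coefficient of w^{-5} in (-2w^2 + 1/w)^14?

-2912

General term: C(14,j)·(-2w^2)^j·(1/w)^(14-j), with w-exponent 2j − 1(14−j) = 3j − 14.
Set 3j − 14 = -5: j = 3.
C(14,3) = 364; (-2)^3 = -8; 1^11 = 1.
Coefficient = 364 · (-8) · 1 = -2912.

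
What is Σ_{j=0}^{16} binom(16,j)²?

By Vandermonde's identity, Σ C(16,j)² = C(32,16) = 601080390.

601080390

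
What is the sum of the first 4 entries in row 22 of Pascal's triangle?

1794

1 + 22 + 231 + 1540 = 1794.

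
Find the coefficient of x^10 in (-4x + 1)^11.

11534336

The general term is C(11,j)·(-4x)^j·(1)^(11-j); the x^10 term has j = 10.
C(11,10) = 11.
Coefficient = C(11,10) · (-4)^10 = 11 · 1048576 = 11534336.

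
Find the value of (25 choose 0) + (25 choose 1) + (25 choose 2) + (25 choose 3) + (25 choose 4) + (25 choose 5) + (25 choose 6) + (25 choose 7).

726206

1 + 25 + 300 + 2300 + 12650 + 53130 + 177100 + 480700 = 726206.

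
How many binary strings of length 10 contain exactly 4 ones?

210

Choose the 4 positions: C(10,4) = 210.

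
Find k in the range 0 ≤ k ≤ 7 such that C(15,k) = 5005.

6

C(15,k) increases on 0 ≤ k ≤ 7. C(15,5) = 3003 and C(15,6) = 5005, so k = 6.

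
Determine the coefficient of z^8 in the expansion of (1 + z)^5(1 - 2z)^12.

Coefficient of z^8 = Σ_{j} C(5,j)·1^j·C(12,8-j)·(-2)^(8-j) for j from 0 to 5.
= 126720 + (-506880) + 591360 + (-253440) + 39600 + (-1760) = -4400.

-4400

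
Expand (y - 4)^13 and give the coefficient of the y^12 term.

The general term is C(13,j)·(y)^j·(-4)^(13-j); the y^12 term has j = 12.
C(13,12) = 13.
Coefficient = C(13,12) · (-4)^1 = 13 · (-4) = -52.

-52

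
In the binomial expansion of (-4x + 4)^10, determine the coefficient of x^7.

The general term is C(10,j)·(-4x)^j·(4)^(10-j); the x^7 term has j = 7.
C(10,7) = 120.
Coefficient = C(10,7) · (-4)^7 · 4^3 = 120 · (-16384) · 64 = -125829120.

-125829120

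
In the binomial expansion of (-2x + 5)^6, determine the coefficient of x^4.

6000

The general term is C(6,j)·(-2x)^j·(5)^(6-j); the x^4 term has j = 4.
C(6,4) = 15.
Coefficient = C(6,4) · (-2)^4 · 5^2 = 15 · 16 · 25 = 6000.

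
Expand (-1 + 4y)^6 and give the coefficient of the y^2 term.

240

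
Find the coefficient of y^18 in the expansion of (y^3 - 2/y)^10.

General term: C(10,j)·(y^3)^j·(-2/y)^(10-j), with y-exponent 3j − 1(10−j) = 4j − 10.
Set 4j − 10 = 18: j = 7.
C(10,7) = 120; 1^7 = 1; (-2)^3 = -8.
Coefficient = 120 · 1 · (-8) = -960.

-960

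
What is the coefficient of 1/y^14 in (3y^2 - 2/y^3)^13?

80061696

General term: C(13,j)·(3y^2)^j·(-2/y^3)^(13-j), with y-exponent 2j − 3(13−j) = 5j − 39.
Set 5j − 39 = -14: j = 5.
C(13,5) = 1287; 3^5 = 243; (-2)^8 = 256.
Coefficient = 1287 · 243 · 256 = 80061696.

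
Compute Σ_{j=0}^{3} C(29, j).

4090

1 + 29 + 406 + 3654 = 4090.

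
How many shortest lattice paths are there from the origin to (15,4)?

3876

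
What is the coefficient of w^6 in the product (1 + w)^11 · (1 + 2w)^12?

1162590

Coefficient of w^6 = Σ_{j} C(11,j)·1^j·C(12,6-j)·2^(6-j) for j from 0 to 6.
= 59136 + 278784 + 435600 + 290400 + 87120 + 11088 + 462 = 1162590.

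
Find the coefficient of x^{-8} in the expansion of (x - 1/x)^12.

General term: C(12,j)·(x)^j·(-1/x)^(12-j), with x-exponent 1j − 1(12−j) = 2j − 12.
Set 2j − 12 = -8: j = 2.
C(12,2) = 66; 1^2 = 1; (-1)^10 = 1.
Coefficient = 66 · 1 · 1 = 66.

66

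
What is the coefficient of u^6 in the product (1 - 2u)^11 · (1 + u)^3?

-264

Coefficient of u^6 = Σ_{j} C(11,j)·(-2)^j·C(3,6-j)·1^(6-j) for j from 3 to 6.
= (-1320) + 15840 + (-44352) + 29568 = -264.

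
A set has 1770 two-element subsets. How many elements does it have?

60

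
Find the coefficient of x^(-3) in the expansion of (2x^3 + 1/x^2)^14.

General term: C(14,j)·(2x^3)^j·(1/x^2)^(14-j), with x-exponent 3j − 2(14−j) = 5j − 28.
Set 5j − 28 = -3: j = 5.
C(14,5) = 2002; 2^5 = 32; 1^9 = 1.
Coefficient = 2002 · 32 · 1 = 64064.

64064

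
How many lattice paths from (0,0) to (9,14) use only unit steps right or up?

817190

Each path is a sequence of 23 steps with 9 rights: C(23,9) = 817190.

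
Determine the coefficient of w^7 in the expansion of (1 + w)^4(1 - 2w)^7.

-408

Coefficient of w^7 = Σ_{j} C(4,j)·1^j·C(7,7-j)·(-2)^(7-j) for j from 0 to 4.
= (-128) + 1792 + (-4032) + 2240 + (-280) = -408.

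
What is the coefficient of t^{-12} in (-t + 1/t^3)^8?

-56

General term: C(8,j)·(-t)^j·(1/t^3)^(8-j), with t-exponent 1j − 3(8−j) = 4j − 24.
Set 4j − 24 = -12: j = 3.
C(8,3) = 56; (-1)^3 = -1; 1^5 = 1.
Coefficient = 56 · (-1) · 1 = -56.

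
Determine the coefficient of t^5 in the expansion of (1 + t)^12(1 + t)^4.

Coefficient of t^5 = Σ_{j} C(12,j)·C(4,5-j) for j from 1 to 5.
= 12 + 264 + 1320 + 1980 + 792 = 4368.

4368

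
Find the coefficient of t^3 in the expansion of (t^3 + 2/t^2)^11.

29568

General term: C(11,j)·(t^3)^j·(2/t^2)^(11-j), with t-exponent 3j − 2(11−j) = 5j − 22.
Set 5j − 22 = 3: j = 5.
C(11,5) = 462; 1^5 = 1; 2^6 = 64.
Coefficient = 462 · 1 · 64 = 29568.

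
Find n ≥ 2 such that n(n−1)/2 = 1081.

n(n−1)/2 = 1081 ⇒ n(n−1) = 2162. Since 47·46 = 2162, n = 47.

47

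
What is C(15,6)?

5005

C(15,6) = (15·14·13·12·11·10) / 6! = 3603600 / 720 = 5005.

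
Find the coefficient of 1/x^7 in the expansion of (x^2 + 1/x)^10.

General term: C(10,j)·(x^2)^j·(1/x)^(10-j), with x-exponent 2j − 1(10−j) = 3j − 10.
Set 3j − 10 = -7: j = 1.
C(10,1) = 10; 1^1 = 1; 1^9 = 1.
Coefficient = 10 · 1 · 1 = 10.

10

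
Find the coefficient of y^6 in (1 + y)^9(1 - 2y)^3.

168

Coefficient of y^6 = Σ_{j} C(9,j)·1^j·C(3,6-j)·(-2)^(6-j) for j from 3 to 6.
= (-672) + 1512 + (-756) + 84 = 168.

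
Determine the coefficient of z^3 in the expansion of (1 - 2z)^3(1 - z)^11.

Coefficient of z^3 = Σ_{j} C(3,j)·(-2)^j·C(11,3-j)·(-1)^(3-j) for j from 0 to 3.
= (-165) + (-330) + (-132) + (-8) = -635.

-635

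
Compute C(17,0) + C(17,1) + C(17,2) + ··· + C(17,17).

131072

Setting x = 1 in (1+x)^17 gives Σ C(17,r) = 2^17 = 131072.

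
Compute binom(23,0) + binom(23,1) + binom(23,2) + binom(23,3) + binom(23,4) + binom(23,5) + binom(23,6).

145499

1 + 23 + 253 + 1771 + 8855 + 33649 + 100947 = 145499.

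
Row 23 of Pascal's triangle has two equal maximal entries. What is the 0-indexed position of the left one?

For odd n = 23, C(23,j) peaks at j = (n−1)/2 and (n+1)/2; the lower is 11.

11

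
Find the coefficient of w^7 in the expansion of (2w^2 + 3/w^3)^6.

General term: C(6,j)·(2w^2)^j·(3/w^3)^(6-j), with w-exponent 2j − 3(6−j) = 5j − 18.
Set 5j − 18 = 7: j = 5.
C(6,5) = 6; 2^5 = 32; 3^1 = 3.
Coefficient = 6 · 32 · 3 = 576.

576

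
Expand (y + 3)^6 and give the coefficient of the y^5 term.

The general term is C(6,j)·(y)^j·(3)^(6-j); the y^5 term has j = 5.
C(6,5) = 6.
Coefficient = C(6,5) · 3^1 = 6 · 3 = 18.

18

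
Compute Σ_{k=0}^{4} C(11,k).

562

1 + 11 + 55 + 165 + 330 = 562.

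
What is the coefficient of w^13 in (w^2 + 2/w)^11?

General term: C(11,j)·(w^2)^j·(2/w)^(11-j), with w-exponent 2j − 1(11−j) = 3j − 11.
Set 3j − 11 = 13: j = 8.
C(11,8) = 165; 1^8 = 1; 2^3 = 8.
Coefficient = 165 · 1 · 8 = 1320.

1320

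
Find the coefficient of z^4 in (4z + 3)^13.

3602776320

The general term is C(13,j)·(4z)^j·(3)^(13-j); the z^4 term has j = 4.
C(13,4) = 715.
Coefficient = C(13,4) · 4^4 · 3^9 = 715 · 256 · 19683 = 3602776320.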